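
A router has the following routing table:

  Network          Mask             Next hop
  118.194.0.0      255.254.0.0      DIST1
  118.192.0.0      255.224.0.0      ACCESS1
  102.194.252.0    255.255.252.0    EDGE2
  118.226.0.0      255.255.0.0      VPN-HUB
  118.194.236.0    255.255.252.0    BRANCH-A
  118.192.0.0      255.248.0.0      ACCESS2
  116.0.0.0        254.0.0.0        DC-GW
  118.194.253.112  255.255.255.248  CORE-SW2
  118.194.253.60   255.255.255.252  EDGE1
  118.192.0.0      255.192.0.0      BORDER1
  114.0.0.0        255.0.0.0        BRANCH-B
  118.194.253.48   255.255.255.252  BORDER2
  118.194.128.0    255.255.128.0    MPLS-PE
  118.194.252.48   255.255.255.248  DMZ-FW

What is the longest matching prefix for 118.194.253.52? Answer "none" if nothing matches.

118.194.128.0/17

Entries matching 118.194.253.52:
  118.192.0.0/10 (118.192.0.0 - 118.255.255.255)
  118.192.0.0/11 (118.192.0.0 - 118.223.255.255)
  118.192.0.0/13 (118.192.0.0 - 118.199.255.255)
  118.194.0.0/15 (118.194.0.0 - 118.195.255.255)
  118.194.128.0/17 (118.194.128.0 - 118.194.255.255)
Most specific is 118.194.128.0/17.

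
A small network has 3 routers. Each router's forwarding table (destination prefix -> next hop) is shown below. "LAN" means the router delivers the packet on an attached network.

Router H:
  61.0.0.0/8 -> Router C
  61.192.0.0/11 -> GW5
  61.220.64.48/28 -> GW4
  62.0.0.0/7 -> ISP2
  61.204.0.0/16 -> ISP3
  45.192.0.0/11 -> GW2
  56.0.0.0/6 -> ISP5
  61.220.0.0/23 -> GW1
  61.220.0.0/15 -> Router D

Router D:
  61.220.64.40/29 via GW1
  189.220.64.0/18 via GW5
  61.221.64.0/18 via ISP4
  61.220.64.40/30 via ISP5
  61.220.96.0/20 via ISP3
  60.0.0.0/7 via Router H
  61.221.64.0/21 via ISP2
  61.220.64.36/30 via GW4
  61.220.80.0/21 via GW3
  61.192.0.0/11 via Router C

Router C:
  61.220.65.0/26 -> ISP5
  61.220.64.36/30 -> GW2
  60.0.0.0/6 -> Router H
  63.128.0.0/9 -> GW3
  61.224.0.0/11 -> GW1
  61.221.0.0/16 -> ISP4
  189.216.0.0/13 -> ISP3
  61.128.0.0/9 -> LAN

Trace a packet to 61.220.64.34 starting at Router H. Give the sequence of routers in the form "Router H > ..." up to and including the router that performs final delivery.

At Router H: longest match for 61.220.64.34 is 61.220.0.0/15 -> Router D
At Router D: longest match for 61.220.64.34 is 61.192.0.0/11 -> Router C
At Router C: longest match for 61.220.64.34 is 61.128.0.0/9 -> LAN

Router H > Router D > Router C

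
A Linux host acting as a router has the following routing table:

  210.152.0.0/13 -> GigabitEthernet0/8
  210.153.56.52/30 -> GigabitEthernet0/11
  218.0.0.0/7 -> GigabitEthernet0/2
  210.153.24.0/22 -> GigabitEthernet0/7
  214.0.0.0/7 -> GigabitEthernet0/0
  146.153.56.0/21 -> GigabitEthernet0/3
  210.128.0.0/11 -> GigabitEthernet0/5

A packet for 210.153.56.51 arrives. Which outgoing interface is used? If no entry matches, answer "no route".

GigabitEthernet0/8

Routes whose prefix contains 210.153.56.51:
  210.128.0.0/11 (210.128.0.0 - 210.159.255.255) -> GigabitEthernet0/5
  210.152.0.0/13 (210.152.0.0 - 210.159.255.255) -> GigabitEthernet0/8
More-specific entries that do NOT match:
  210.153.56.52/30 (210.153.56.52 - 210.153.56.55) does not contain 210.153.56.51
  210.153.24.0/22 (210.153.24.0 - 210.153.27.255) does not contain 210.153.56.51
  146.153.56.0/21 (146.153.56.0 - 146.153.63.255) does not contain 210.153.56.51
Longest matching prefix is /13 -> interface GigabitEthernet0/8.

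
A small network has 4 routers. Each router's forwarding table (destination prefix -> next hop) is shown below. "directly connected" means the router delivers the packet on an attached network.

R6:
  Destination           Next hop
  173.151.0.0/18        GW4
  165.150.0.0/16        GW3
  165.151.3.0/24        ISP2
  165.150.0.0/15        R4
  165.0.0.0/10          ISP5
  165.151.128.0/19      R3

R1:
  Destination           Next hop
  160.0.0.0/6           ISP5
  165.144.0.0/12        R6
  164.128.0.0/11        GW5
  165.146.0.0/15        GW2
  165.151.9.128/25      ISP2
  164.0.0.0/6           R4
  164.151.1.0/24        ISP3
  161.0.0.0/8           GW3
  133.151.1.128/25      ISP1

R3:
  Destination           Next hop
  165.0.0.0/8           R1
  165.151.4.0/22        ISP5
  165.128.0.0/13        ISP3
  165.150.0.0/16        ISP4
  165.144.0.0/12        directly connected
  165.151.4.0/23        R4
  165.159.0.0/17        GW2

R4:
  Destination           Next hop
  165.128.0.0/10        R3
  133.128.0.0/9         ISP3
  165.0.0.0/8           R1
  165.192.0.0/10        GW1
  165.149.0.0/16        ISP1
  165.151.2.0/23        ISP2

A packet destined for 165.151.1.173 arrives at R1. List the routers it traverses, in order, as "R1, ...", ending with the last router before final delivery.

R1, R6, R4, R3

At R1: longest match for 165.151.1.173 is 165.144.0.0/12 -> R6
At R6: longest match for 165.151.1.173 is 165.150.0.0/15 -> R4
At R4: longest match for 165.151.1.173 is 165.128.0.0/10 -> R3
At R3: longest match for 165.151.1.173 is 165.144.0.0/12 -> directly connected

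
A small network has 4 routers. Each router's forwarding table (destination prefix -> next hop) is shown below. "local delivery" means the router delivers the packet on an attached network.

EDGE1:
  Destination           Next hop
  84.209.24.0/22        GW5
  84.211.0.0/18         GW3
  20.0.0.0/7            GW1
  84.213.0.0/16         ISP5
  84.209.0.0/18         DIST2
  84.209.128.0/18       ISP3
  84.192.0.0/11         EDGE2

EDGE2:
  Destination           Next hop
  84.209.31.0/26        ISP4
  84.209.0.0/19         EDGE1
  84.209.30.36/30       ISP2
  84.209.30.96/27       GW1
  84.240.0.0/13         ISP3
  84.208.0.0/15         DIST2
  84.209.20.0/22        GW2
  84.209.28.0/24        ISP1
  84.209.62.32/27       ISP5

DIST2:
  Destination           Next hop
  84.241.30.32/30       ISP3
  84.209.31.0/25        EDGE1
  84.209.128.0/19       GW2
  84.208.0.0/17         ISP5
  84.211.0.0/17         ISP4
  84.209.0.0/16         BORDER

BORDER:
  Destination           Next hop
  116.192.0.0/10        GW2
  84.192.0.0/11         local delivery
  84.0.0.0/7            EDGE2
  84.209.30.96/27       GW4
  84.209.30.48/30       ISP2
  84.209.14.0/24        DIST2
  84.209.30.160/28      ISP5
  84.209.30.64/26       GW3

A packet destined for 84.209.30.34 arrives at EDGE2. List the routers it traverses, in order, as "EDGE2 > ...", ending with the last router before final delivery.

EDGE2 > EDGE1 > DIST2 > BORDER

At EDGE2: longest match for 84.209.30.34 is 84.209.0.0/19 -> EDGE1
At EDGE1: longest match for 84.209.30.34 is 84.209.0.0/18 -> DIST2
At DIST2: longest match for 84.209.30.34 is 84.209.0.0/16 -> BORDER
At BORDER: longest match for 84.209.30.34 is 84.192.0.0/11 -> local delivery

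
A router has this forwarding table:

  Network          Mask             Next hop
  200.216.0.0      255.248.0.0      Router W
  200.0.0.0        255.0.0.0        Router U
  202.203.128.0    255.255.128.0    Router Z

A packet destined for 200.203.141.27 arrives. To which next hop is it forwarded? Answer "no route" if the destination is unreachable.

Router U

Routes whose prefix contains 200.203.141.27:
  200.0.0.0/8 (200.0.0.0 - 200.255.255.255) -> Router U
More-specific entries that do NOT match:
  202.203.128.0/17 (202.203.128.0 - 202.203.255.255) does not contain 200.203.141.27
  200.216.0.0/13 (200.216.0.0 - 200.223.255.255) does not contain 200.203.141.27
Longest matching prefix is /8 -> next hop Router U.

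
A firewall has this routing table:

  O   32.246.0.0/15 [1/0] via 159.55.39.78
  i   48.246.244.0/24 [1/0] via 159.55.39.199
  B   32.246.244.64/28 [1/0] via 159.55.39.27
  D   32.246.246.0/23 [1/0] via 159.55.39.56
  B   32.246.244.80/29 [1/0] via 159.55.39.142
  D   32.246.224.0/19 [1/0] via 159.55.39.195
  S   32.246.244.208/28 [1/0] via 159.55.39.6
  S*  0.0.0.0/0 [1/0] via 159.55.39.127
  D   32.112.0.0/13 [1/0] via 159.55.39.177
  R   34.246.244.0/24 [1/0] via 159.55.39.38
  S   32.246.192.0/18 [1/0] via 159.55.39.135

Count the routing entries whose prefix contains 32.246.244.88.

Prefixes containing 32.246.244.88:
  0.0.0.0/0 (default, matches everything)
  32.246.0.0/15 (32.246.0.0 - 32.247.255.255)
  32.246.192.0/18 (32.246.192.0 - 32.246.255.255)
  32.246.224.0/19 (32.246.224.0 - 32.246.255.255)
Total matching entries: 4.

4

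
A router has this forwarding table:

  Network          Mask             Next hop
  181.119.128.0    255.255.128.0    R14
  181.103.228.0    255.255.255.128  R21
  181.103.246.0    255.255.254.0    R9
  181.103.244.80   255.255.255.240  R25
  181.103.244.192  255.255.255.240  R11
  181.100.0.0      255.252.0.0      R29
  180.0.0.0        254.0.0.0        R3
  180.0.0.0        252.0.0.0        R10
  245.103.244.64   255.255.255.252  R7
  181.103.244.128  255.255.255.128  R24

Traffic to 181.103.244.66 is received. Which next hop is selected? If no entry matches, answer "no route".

Routes whose prefix contains 181.103.244.66:
  180.0.0.0/6 (180.0.0.0 - 183.255.255.255) -> R10
  180.0.0.0/7 (180.0.0.0 - 181.255.255.255) -> R3
  181.100.0.0/14 (181.100.0.0 - 181.103.255.255) -> R29
More-specific entries that do NOT match:
  245.103.244.64/30 (245.103.244.64 - 245.103.244.67) does not contain 181.103.244.66
  181.103.244.80/28 (181.103.244.80 - 181.103.244.95) does not contain 181.103.244.66
  181.103.244.192/28 (181.103.244.192 - 181.103.244.207) does not contain 181.103.244.66
  181.103.228.0/25 (181.103.228.0 - 181.103.228.127) does not contain 181.103.244.66
  181.103.244.128/25 (181.103.244.128 - 181.103.244.255) does not contain 181.103.244.66
  181.103.246.0/23 (181.103.246.0 - 181.103.247.255) does not contain 181.103.244.66
  181.119.128.0/17 (181.119.128.0 - 181.119.255.255) does not contain 181.103.244.66
Longest matching prefix is /14 -> next hop R29.

R29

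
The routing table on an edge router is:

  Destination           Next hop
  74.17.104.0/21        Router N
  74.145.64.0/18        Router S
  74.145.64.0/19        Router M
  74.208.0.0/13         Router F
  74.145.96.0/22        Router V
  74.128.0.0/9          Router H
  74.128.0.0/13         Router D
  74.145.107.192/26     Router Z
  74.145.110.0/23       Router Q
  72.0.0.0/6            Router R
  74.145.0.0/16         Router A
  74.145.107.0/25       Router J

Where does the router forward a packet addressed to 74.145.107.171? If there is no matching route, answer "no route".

Router S

Routes whose prefix contains 74.145.107.171:
  72.0.0.0/6 (72.0.0.0 - 75.255.255.255) -> Router R
  74.128.0.0/9 (74.128.0.0 - 74.255.255.255) -> Router H
  74.145.0.0/16 (74.145.0.0 - 74.145.255.255) -> Router A
  74.145.64.0/18 (74.145.64.0 - 74.145.127.255) -> Router S
More-specific entries that do NOT match:
  74.145.107.192/26 (74.145.107.192 - 74.145.107.255) does not contain 74.145.107.171
  74.145.107.0/25 (74.145.107.0 - 74.145.107.127) does not contain 74.145.107.171
  74.145.110.0/23 (74.145.110.0 - 74.145.111.255) does not contain 74.145.107.171
  74.145.96.0/22 (74.145.96.0 - 74.145.99.255) does not contain 74.145.107.171
  74.17.104.0/21 (74.17.104.0 - 74.17.111.255) does not contain 74.145.107.171
  74.145.64.0/19 (74.145.64.0 - 74.145.95.255) does not contain 74.145.107.171
Longest matching prefix is /18 -> next hop Router S.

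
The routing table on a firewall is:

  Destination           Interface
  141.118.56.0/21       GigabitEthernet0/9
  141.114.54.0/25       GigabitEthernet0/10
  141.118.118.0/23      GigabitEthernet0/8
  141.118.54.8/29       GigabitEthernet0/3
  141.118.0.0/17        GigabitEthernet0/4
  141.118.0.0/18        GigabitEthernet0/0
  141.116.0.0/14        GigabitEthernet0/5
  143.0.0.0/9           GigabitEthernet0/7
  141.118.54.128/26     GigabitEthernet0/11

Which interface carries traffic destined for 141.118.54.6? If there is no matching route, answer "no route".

Routes whose prefix contains 141.118.54.6:
  141.116.0.0/14 (141.116.0.0 - 141.119.255.255) -> GigabitEthernet0/5
  141.118.0.0/17 (141.118.0.0 - 141.118.127.255) -> GigabitEthernet0/4
  141.118.0.0/18 (141.118.0.0 - 141.118.63.255) -> GigabitEthernet0/0
More-specific entries that do NOT match:
  141.118.54.8/29 (141.118.54.8 - 141.118.54.15) does not contain 141.118.54.6
  141.118.54.128/26 (141.118.54.128 - 141.118.54.191) does not contain 141.118.54.6
  141.114.54.0/25 (141.114.54.0 - 141.114.54.127) does not contain 141.118.54.6
  141.118.118.0/23 (141.118.118.0 - 141.118.119.255) does not contain 141.118.54.6
  141.118.56.0/21 (141.118.56.0 - 141.118.63.255) does not contain 141.118.54.6
Longest matching prefix is /18 -> interface GigabitEthernet0/0.

GigabitEthernet0/0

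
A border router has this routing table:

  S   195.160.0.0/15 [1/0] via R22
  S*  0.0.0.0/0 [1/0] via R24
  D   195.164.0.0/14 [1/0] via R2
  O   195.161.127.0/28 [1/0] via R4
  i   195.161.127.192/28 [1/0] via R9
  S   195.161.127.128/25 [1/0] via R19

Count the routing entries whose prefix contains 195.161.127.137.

Prefixes containing 195.161.127.137:
  0.0.0.0/0 (default, matches everything)
  195.160.0.0/15 (195.160.0.0 - 195.161.255.255)
  195.161.127.128/25 (195.161.127.128 - 195.161.127.255)
Total matching entries: 3.

3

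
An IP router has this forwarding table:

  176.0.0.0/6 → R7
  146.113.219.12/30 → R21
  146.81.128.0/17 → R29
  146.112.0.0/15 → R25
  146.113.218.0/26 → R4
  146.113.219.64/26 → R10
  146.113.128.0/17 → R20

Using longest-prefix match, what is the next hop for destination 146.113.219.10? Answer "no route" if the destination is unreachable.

R20

Routes whose prefix contains 146.113.219.10:
  146.112.0.0/15 (146.112.0.0 - 146.113.255.255) -> R25
  146.113.128.0/17 (146.113.128.0 - 146.113.255.255) -> R20
More-specific entries that do NOT match:
  146.113.219.12/30 (146.113.219.12 - 146.113.219.15) does not contain 146.113.219.10
  146.113.218.0/26 (146.113.218.0 - 146.113.218.63) does not contain 146.113.219.10
  146.113.219.64/26 (146.113.219.64 - 146.113.219.127) does not contain 146.113.219.10
Longest matching prefix is /17 -> next hop R20.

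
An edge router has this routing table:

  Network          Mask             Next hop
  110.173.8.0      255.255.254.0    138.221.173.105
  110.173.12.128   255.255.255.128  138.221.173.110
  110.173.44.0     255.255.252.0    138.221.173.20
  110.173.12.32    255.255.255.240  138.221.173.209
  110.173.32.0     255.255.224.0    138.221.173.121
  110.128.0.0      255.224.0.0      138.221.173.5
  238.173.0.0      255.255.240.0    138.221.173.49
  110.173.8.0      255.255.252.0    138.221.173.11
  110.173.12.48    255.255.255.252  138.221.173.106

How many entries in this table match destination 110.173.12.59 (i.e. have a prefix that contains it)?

0

No listed prefix contains 110.173.12.59.
Total matching entries: 0.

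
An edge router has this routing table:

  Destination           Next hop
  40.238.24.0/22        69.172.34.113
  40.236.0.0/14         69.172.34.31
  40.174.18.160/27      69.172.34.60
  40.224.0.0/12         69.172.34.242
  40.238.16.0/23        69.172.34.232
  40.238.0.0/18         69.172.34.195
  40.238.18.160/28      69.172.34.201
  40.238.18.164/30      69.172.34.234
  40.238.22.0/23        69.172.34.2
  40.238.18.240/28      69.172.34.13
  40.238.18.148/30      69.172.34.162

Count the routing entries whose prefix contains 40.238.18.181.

3

Prefixes containing 40.238.18.181:
  40.224.0.0/12 (40.224.0.0 - 40.239.255.255)
  40.236.0.0/14 (40.236.0.0 - 40.239.255.255)
  40.238.0.0/18 (40.238.0.0 - 40.238.63.255)
Total matching entries: 3.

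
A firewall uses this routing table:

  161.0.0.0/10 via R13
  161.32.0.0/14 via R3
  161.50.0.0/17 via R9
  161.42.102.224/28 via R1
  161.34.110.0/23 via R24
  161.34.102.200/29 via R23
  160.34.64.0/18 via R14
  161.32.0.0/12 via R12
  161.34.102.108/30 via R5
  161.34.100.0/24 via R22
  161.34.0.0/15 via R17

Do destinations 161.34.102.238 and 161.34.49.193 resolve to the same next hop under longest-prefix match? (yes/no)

161.34.102.238: longest match 161.34.0.0/15 -> R17
161.34.49.193: longest match 161.34.0.0/15 -> R17

yes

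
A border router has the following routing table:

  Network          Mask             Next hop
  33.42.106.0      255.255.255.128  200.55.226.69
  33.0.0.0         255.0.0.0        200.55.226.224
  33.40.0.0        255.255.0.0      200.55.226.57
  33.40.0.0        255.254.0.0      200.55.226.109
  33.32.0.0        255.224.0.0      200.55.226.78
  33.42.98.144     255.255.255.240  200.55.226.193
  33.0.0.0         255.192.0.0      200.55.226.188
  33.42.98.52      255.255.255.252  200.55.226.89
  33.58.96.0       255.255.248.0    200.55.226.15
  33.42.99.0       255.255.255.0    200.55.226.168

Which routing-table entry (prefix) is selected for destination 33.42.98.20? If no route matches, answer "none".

33.32.0.0/11

Entries matching 33.42.98.20:
  33.0.0.0/8 (33.0.0.0 - 33.255.255.255)
  33.0.0.0/10 (33.0.0.0 - 33.63.255.255)
  33.32.0.0/11 (33.32.0.0 - 33.63.255.255)
Most specific is 33.32.0.0/11.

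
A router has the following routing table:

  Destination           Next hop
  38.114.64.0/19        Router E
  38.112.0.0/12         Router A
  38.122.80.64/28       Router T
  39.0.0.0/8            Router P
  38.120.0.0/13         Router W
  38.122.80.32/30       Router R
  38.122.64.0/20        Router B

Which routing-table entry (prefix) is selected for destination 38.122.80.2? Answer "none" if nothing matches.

38.120.0.0/13

Entries matching 38.122.80.2:
  38.112.0.0/12 (38.112.0.0 - 38.127.255.255)
  38.120.0.0/13 (38.120.0.0 - 38.127.255.255)
Most specific is 38.120.0.0/13.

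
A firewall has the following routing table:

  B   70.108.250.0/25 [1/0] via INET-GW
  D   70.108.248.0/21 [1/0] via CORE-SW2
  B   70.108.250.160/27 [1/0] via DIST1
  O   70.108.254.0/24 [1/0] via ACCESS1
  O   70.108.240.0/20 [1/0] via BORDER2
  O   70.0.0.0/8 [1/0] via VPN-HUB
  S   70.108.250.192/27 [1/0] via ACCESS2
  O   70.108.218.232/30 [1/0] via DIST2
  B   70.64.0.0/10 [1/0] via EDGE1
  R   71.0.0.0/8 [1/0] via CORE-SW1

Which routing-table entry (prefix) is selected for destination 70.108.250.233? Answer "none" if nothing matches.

Entries matching 70.108.250.233:
  70.0.0.0/8 (70.0.0.0 - 70.255.255.255)
  70.64.0.0/10 (70.64.0.0 - 70.127.255.255)
  70.108.240.0/20 (70.108.240.0 - 70.108.255.255)
  70.108.248.0/21 (70.108.248.0 - 70.108.255.255)
Most specific is 70.108.248.0/21.

70.108.248.0/21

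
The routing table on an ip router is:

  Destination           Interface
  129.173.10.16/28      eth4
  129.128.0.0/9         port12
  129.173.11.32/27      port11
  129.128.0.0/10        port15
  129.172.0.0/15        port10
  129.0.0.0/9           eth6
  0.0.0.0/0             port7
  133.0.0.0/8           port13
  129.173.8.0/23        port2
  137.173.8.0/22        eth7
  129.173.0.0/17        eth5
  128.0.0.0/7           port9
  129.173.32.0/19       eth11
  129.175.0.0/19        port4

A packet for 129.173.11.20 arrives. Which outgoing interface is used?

Routes whose prefix contains 129.173.11.20:
  0.0.0.0/0 (default, matches everything) -> port7
  128.0.0.0/7 (128.0.0.0 - 129.255.255.255) -> port9
  129.128.0.0/9 (129.128.0.0 - 129.255.255.255) -> port12
  129.128.0.0/10 (129.128.0.0 - 129.191.255.255) -> port15
  129.172.0.0/15 (129.172.0.0 - 129.173.255.255) -> port10
  129.173.0.0/17 (129.173.0.0 - 129.173.127.255) -> eth5
More-specific entries that do NOT match:
  129.173.10.16/28 (129.173.10.16 - 129.173.10.31) does not contain 129.173.11.20
  129.173.11.32/27 (129.173.11.32 - 129.173.11.63) does not contain 129.173.11.20
  129.173.8.0/23 (129.173.8.0 - 129.173.9.255) does not contain 129.173.11.20
  137.173.8.0/22 (137.173.8.0 - 137.173.11.255) does not contain 129.173.11.20
  129.173.32.0/19 (129.173.32.0 - 129.173.63.255) does not contain 129.173.11.20
  129.175.0.0/19 (129.175.0.0 - 129.175.31.255) does not contain 129.173.11.20
Longest matching prefix is /17 -> interface eth5.

eth5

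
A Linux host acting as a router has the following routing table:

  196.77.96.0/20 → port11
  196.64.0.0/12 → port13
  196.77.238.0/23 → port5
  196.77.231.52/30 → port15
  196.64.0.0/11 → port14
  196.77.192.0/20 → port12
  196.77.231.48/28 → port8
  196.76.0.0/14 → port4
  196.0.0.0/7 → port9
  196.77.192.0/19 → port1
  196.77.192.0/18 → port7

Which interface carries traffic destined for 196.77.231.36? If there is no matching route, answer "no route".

port7

Routes whose prefix contains 196.77.231.36:
  196.0.0.0/7 (196.0.0.0 - 197.255.255.255) -> port9
  196.64.0.0/11 (196.64.0.0 - 196.95.255.255) -> port14
  196.64.0.0/12 (196.64.0.0 - 196.79.255.255) -> port13
  196.76.0.0/14 (196.76.0.0 - 196.79.255.255) -> port4
  196.77.192.0/18 (196.77.192.0 - 196.77.255.255) -> port7
More-specific entries that do NOT match:
  196.77.231.52/30 (196.77.231.52 - 196.77.231.55) does not contain 196.77.231.36
  196.77.231.48/28 (196.77.231.48 - 196.77.231.63) does not contain 196.77.231.36
  196.77.238.0/23 (196.77.238.0 - 196.77.239.255) does not contain 196.77.231.36
  196.77.96.0/20 (196.77.96.0 - 196.77.111.255) does not contain 196.77.231.36
  196.77.192.0/20 (196.77.192.0 - 196.77.207.255) does not contain 196.77.231.36
  196.77.192.0/19 (196.77.192.0 - 196.77.223.255) does not contain 196.77.231.36
Longest matching prefix is /18 -> interface port7.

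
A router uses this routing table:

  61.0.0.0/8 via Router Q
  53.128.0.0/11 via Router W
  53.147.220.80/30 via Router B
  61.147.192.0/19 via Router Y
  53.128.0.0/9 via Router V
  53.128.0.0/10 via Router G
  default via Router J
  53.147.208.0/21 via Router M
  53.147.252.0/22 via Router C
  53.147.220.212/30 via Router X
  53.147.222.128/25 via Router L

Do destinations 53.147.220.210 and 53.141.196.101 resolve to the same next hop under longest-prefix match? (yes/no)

yes

53.147.220.210: longest match 53.128.0.0/11 -> Router W
53.141.196.101: longest match 53.128.0.0/11 -> Router W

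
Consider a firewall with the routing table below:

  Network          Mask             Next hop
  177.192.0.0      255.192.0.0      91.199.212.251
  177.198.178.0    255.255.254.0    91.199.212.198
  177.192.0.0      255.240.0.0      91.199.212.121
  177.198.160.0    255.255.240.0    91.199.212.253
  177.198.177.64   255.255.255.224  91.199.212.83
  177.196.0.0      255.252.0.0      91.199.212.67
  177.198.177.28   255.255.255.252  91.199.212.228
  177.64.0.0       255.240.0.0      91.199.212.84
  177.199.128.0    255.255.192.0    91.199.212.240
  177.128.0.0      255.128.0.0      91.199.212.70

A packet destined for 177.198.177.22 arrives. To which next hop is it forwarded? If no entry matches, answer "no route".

Routes whose prefix contains 177.198.177.22:
  177.128.0.0/9 (177.128.0.0 - 177.255.255.255) -> 91.199.212.70
  177.192.0.0/10 (177.192.0.0 - 177.255.255.255) -> 91.199.212.251
  177.192.0.0/12 (177.192.0.0 - 177.207.255.255) -> 91.199.212.121
  177.196.0.0/14 (177.196.0.0 - 177.199.255.255) -> 91.199.212.67
More-specific entries that do NOT match:
  177.198.177.28/30 (177.198.177.28 - 177.198.177.31) does not contain 177.198.177.22
  177.198.177.64/27 (177.198.177.64 - 177.198.177.95) does not contain 177.198.177.22
  177.198.178.0/23 (177.198.178.0 - 177.198.179.255) does not contain 177.198.177.22
  177.198.160.0/20 (177.198.160.0 - 177.198.175.255) does not contain 177.198.177.22
  177.199.128.0/18 (177.199.128.0 - 177.199.191.255) does not contain 177.198.177.22
Longest matching prefix is /14 -> next hop 91.199.212.67.

91.199.212.67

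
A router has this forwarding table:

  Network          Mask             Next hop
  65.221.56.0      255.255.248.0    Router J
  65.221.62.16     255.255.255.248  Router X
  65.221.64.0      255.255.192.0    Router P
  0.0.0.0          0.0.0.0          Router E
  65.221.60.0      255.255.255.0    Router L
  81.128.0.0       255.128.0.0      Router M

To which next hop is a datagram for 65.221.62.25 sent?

Router J

Routes whose prefix contains 65.221.62.25:
  0.0.0.0/0 (default, matches everything) -> Router E
  65.221.56.0/21 (65.221.56.0 - 65.221.63.255) -> Router J
More-specific entries that do NOT match:
  65.221.62.16/29 (65.221.62.16 - 65.221.62.23) does not contain 65.221.62.25
  65.221.60.0/24 (65.221.60.0 - 65.221.60.255) does not contain 65.221.62.25
Longest matching prefix is /21 -> next hop Router J.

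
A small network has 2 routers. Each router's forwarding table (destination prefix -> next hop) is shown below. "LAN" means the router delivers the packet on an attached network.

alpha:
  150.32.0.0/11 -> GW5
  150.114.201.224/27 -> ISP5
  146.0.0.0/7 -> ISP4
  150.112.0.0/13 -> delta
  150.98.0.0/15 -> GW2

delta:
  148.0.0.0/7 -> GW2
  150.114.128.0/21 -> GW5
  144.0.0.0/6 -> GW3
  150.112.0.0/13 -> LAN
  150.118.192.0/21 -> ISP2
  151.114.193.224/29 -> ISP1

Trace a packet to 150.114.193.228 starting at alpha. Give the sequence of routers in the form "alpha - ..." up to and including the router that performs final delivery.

At alpha: longest match for 150.114.193.228 is 150.112.0.0/13 -> delta
At delta: longest match for 150.114.193.228 is 150.112.0.0/13 -> LAN

alpha - delta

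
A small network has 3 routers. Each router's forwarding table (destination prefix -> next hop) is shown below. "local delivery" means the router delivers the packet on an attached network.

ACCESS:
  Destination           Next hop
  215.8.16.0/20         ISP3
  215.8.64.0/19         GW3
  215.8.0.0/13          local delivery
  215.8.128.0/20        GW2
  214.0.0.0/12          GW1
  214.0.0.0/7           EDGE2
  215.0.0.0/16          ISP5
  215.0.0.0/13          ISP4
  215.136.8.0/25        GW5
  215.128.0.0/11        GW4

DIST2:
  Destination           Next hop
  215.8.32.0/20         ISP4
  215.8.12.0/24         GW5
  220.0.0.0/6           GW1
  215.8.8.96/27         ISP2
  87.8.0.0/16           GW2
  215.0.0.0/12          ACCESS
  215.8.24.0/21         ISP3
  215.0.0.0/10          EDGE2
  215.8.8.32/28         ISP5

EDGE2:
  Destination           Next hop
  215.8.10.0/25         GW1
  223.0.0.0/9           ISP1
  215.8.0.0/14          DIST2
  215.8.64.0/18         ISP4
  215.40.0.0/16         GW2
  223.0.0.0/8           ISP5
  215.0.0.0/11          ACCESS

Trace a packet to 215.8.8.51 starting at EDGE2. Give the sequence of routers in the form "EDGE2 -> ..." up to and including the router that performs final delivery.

EDGE2 -> DIST2 -> ACCESS

At EDGE2: longest match for 215.8.8.51 is 215.8.0.0/14 -> DIST2
At DIST2: longest match for 215.8.8.51 is 215.0.0.0/12 -> ACCESS
At ACCESS: longest match for 215.8.8.51 is 215.8.0.0/13 -> local delivery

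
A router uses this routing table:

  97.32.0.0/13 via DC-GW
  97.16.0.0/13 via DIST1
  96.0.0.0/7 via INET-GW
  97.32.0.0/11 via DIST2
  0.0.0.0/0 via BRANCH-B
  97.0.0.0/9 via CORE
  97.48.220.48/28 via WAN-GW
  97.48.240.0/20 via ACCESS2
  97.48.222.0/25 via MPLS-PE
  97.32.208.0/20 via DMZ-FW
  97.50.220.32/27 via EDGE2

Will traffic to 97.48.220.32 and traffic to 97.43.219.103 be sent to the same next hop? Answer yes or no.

97.48.220.32: longest match 97.32.0.0/11 -> DIST2
97.43.219.103: longest match 97.32.0.0/11 -> DIST2

yes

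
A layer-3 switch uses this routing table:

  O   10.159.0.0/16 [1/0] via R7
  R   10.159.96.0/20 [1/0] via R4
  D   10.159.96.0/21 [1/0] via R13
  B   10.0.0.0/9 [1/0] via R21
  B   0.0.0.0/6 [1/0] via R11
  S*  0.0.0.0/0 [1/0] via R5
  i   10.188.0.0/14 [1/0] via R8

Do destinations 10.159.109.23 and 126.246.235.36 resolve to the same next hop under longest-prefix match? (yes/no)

10.159.109.23: longest match 10.159.96.0/20 -> R4
126.246.235.36: longest match 0.0.0.0/0 -> R5

no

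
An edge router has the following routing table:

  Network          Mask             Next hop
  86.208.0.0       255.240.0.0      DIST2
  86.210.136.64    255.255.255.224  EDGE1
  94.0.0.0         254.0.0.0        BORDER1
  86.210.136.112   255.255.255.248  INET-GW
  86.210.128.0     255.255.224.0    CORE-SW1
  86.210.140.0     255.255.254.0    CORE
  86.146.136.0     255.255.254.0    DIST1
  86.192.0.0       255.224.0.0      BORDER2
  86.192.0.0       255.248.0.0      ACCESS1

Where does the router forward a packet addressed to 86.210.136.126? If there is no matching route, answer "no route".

Routes whose prefix contains 86.210.136.126:
  86.192.0.0/11 (86.192.0.0 - 86.223.255.255) -> BORDER2
  86.208.0.0/12 (86.208.0.0 - 86.223.255.255) -> DIST2
  86.210.128.0/19 (86.210.128.0 - 86.210.159.255) -> CORE-SW1
More-specific entries that do NOT match:
  86.210.136.112/29 (86.210.136.112 - 86.210.136.119) does not contain 86.210.136.126
  86.210.136.64/27 (86.210.136.64 - 86.210.136.95) does not contain 86.210.136.126
  86.210.140.0/23 (86.210.140.0 - 86.210.141.255) does not contain 86.210.136.126
  86.146.136.0/23 (86.146.136.0 - 86.146.137.255) does not contain 86.210.136.126
Longest matching prefix is /19 -> next hop CORE-SW1.

CORE-SW1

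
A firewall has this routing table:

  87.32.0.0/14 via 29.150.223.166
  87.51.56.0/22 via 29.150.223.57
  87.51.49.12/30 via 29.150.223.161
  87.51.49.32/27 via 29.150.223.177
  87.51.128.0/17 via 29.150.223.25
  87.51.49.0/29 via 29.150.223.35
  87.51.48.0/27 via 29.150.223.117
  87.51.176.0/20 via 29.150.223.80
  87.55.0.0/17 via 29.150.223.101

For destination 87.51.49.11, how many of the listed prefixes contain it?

0

No listed prefix contains 87.51.49.11.
Total matching entries: 0.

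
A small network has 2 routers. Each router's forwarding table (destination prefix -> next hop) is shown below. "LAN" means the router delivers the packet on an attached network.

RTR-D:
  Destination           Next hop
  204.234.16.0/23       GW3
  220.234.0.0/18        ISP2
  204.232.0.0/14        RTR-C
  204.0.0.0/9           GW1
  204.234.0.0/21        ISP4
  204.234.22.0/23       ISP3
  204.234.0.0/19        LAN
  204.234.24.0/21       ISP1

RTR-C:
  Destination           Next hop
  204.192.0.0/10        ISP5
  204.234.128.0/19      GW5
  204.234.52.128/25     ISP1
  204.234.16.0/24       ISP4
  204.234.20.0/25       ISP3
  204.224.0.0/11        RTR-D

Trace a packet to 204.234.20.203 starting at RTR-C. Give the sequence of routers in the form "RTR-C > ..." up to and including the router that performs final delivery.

RTR-C > RTR-D

At RTR-C: longest match for 204.234.20.203 is 204.224.0.0/11 -> RTR-D
At RTR-D: longest match for 204.234.20.203 is 204.234.0.0/19 -> LAN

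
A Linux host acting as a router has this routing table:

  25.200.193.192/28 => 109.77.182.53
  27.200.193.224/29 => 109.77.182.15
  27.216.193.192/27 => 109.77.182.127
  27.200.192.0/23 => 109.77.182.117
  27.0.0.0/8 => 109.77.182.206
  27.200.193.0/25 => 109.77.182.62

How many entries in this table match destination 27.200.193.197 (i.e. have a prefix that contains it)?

2

Prefixes containing 27.200.193.197:
  27.0.0.0/8 (27.0.0.0 - 27.255.255.255)
  27.200.192.0/23 (27.200.192.0 - 27.200.193.255)
Total matching entries: 2.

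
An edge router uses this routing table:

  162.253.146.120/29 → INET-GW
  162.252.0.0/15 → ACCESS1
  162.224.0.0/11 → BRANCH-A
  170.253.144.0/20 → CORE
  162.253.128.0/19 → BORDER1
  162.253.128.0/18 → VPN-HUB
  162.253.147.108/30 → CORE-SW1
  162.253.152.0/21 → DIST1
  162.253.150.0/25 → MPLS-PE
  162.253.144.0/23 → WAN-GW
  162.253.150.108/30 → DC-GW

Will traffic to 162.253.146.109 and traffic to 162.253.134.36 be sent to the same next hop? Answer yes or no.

yes

162.253.146.109: longest match 162.253.128.0/19 -> BORDER1
162.253.134.36: longest match 162.253.128.0/19 -> BORDER1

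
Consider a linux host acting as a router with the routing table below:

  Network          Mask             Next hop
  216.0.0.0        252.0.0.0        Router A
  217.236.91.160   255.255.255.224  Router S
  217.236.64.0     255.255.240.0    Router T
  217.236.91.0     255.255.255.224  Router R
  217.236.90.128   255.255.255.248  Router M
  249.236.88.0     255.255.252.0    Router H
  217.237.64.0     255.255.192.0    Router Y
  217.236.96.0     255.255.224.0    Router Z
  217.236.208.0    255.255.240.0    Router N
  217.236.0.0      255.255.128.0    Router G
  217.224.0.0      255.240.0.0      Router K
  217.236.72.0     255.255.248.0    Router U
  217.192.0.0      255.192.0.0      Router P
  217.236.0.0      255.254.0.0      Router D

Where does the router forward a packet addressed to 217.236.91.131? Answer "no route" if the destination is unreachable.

Router G

Routes whose prefix contains 217.236.91.131:
  216.0.0.0/6 (216.0.0.0 - 219.255.255.255) -> Router A
  217.192.0.0/10 (217.192.0.0 - 217.255.255.255) -> Router P
  217.224.0.0/12 (217.224.0.0 - 217.239.255.255) -> Router K
  217.236.0.0/15 (217.236.0.0 - 217.237.255.255) -> Router D
  217.236.0.0/17 (217.236.0.0 - 217.236.127.255) -> Router G
More-specific entries that do NOT match:
  217.236.90.128/29 (217.236.90.128 - 217.236.90.135) does not contain 217.236.91.131
  217.236.91.160/27 (217.236.91.160 - 217.236.91.191) does not contain 217.236.91.131
  217.236.91.0/27 (217.236.91.0 - 217.236.91.31) does not contain 217.236.91.131
  249.236.88.0/22 (249.236.88.0 - 249.236.91.255) does not contain 217.236.91.131
  217.236.72.0/21 (217.236.72.0 - 217.236.79.255) does not contain 217.236.91.131
  217.236.64.0/20 (217.236.64.0 - 217.236.79.255) does not contain 217.236.91.131
  217.236.208.0/20 (217.236.208.0 - 217.236.223.255) does not contain 217.236.91.131
  217.236.96.0/19 (217.236.96.0 - 217.236.127.255) does not contain 217.236.91.131
  217.237.64.0/18 (217.237.64.0 - 217.237.127.255) does not contain 217.236.91.131
Longest matching prefix is /17 -> next hop Router G.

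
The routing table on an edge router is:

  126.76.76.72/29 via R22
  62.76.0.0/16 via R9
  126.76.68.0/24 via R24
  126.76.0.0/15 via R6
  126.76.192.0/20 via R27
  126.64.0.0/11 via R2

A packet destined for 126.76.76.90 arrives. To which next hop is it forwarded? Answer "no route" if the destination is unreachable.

Routes whose prefix contains 126.76.76.90:
  126.64.0.0/11 (126.64.0.0 - 126.95.255.255) -> R2
  126.76.0.0/15 (126.76.0.0 - 126.77.255.255) -> R6
More-specific entries that do NOT match:
  126.76.76.72/29 (126.76.76.72 - 126.76.76.79) does not contain 126.76.76.90
  126.76.68.0/24 (126.76.68.0 - 126.76.68.255) does not contain 126.76.76.90
  126.76.192.0/20 (126.76.192.0 - 126.76.207.255) does not contain 126.76.76.90
  62.76.0.0/16 (62.76.0.0 - 62.76.255.255) does not contain 126.76.76.90
Longest matching prefix is /15 -> next hop R6.

R6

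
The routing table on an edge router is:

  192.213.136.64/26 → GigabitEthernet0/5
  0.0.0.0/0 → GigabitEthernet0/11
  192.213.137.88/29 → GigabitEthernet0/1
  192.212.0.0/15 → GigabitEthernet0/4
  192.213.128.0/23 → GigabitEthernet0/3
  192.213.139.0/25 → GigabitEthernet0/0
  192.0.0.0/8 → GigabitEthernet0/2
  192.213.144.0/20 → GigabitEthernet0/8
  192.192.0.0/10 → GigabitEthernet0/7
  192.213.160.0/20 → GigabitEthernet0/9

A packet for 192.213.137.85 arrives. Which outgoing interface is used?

GigabitEthernet0/4

Routes whose prefix contains 192.213.137.85:
  0.0.0.0/0 (default, matches everything) -> GigabitEthernet0/11
  192.0.0.0/8 (192.0.0.0 - 192.255.255.255) -> GigabitEthernet0/2
  192.192.0.0/10 (192.192.0.0 - 192.255.255.255) -> GigabitEthernet0/7
  192.212.0.0/15 (192.212.0.0 - 192.213.255.255) -> GigabitEthernet0/4
More-specific entries that do NOT match:
  192.213.137.88/29 (192.213.137.88 - 192.213.137.95) does not contain 192.213.137.85
  192.213.136.64/26 (192.213.136.64 - 192.213.136.127) does not contain 192.213.137.85
  192.213.139.0/25 (192.213.139.0 - 192.213.139.127) does not contain 192.213.137.85
  192.213.128.0/23 (192.213.128.0 - 192.213.129.255) does not contain 192.213.137.85
  192.213.144.0/20 (192.213.144.0 - 192.213.159.255) does not contain 192.213.137.85
  192.213.160.0/20 (192.213.160.0 - 192.213.175.255) does not contain 192.213.137.85
Longest matching prefix is /15 -> interface GigabitEthernet0/4.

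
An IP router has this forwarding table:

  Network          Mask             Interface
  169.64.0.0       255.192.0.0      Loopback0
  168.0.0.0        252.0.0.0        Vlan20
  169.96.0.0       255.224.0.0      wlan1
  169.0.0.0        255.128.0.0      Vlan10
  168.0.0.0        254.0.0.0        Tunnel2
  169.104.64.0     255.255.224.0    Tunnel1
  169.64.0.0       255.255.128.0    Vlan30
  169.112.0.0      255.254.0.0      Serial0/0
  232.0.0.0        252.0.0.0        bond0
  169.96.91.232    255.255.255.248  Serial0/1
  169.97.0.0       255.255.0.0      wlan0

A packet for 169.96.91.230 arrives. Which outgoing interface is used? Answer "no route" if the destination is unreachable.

wlan1

Routes whose prefix contains 169.96.91.230:
  168.0.0.0/6 (168.0.0.0 - 171.255.255.255) -> Vlan20
  168.0.0.0/7 (168.0.0.0 - 169.255.255.255) -> Tunnel2
  169.0.0.0/9 (169.0.0.0 - 169.127.255.255) -> Vlan10
  169.64.0.0/10 (169.64.0.0 - 169.127.255.255) -> Loopback0
  169.96.0.0/11 (169.96.0.0 - 169.127.255.255) -> wlan1
More-specific entries that do NOT match:
  169.96.91.232/29 (169.96.91.232 - 169.96.91.239) does not contain 169.96.91.230
  169.104.64.0/19 (169.104.64.0 - 169.104.95.255) does not contain 169.96.91.230
  169.64.0.0/17 (169.64.0.0 - 169.64.127.255) does not contain 169.96.91.230
  169.97.0.0/16 (169.97.0.0 - 169.97.255.255) does not contain 169.96.91.230
  169.112.0.0/15 (169.112.0.0 - 169.113.255.255) does not contain 169.96.91.230
Longest matching prefix is /11 -> interface wlan1.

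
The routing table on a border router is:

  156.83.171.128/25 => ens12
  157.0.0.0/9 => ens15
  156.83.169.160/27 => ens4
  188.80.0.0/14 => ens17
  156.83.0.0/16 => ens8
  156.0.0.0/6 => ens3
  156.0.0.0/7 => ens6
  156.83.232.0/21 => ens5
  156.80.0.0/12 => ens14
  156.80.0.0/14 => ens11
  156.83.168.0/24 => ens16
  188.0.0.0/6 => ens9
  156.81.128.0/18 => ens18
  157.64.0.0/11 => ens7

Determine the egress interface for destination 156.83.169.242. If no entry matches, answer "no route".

Routes whose prefix contains 156.83.169.242:
  156.0.0.0/6 (156.0.0.0 - 159.255.255.255) -> ens3
  156.0.0.0/7 (156.0.0.0 - 157.255.255.255) -> ens6
  156.80.0.0/12 (156.80.0.0 - 156.95.255.255) -> ens14
  156.80.0.0/14 (156.80.0.0 - 156.83.255.255) -> ens11
  156.83.0.0/16 (156.83.0.0 - 156.83.255.255) -> ens8
More-specific entries that do NOT match:
  156.83.169.160/27 (156.83.169.160 - 156.83.169.191) does not contain 156.83.169.242
  156.83.171.128/25 (156.83.171.128 - 156.83.171.255) does not contain 156.83.169.242
  156.83.168.0/24 (156.83.168.0 - 156.83.168.255) does not contain 156.83.169.242
  156.83.232.0/21 (156.83.232.0 - 156.83.239.255) does not contain 156.83.169.242
  156.81.128.0/18 (156.81.128.0 - 156.81.191.255) does not contain 156.83.169.242
Longest matching prefix is /16 -> interface ens8.

ens8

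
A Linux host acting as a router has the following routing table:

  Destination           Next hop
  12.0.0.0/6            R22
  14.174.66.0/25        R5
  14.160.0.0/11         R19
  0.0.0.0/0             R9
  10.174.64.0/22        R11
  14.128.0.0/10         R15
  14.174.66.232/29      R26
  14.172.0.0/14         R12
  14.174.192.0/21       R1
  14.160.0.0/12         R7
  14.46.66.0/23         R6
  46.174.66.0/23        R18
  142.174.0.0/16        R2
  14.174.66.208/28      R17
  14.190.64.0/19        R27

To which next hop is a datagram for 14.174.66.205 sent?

Routes whose prefix contains 14.174.66.205:
  0.0.0.0/0 (default, matches everything) -> R9
  12.0.0.0/6 (12.0.0.0 - 15.255.255.255) -> R22
  14.128.0.0/10 (14.128.0.0 - 14.191.255.255) -> R15
  14.160.0.0/11 (14.160.0.0 - 14.191.255.255) -> R19
  14.160.0.0/12 (14.160.0.0 - 14.175.255.255) -> R7
  14.172.0.0/14 (14.172.0.0 - 14.175.255.255) -> R12
More-specific entries that do NOT match:
  14.174.66.232/29 (14.174.66.232 - 14.174.66.239) does not contain 14.174.66.205
  14.174.66.208/28 (14.174.66.208 - 14.174.66.223) does not contain 14.174.66.205
  14.174.66.0/25 (14.174.66.0 - 14.174.66.127) does not contain 14.174.66.205
  14.46.66.0/23 (14.46.66.0 - 14.46.67.255) does not contain 14.174.66.205
  46.174.66.0/23 (46.174.66.0 - 46.174.67.255) does not contain 14.174.66.205
  10.174.64.0/22 (10.174.64.0 - 10.174.67.255) does not contain 14.174.66.205
  14.174.192.0/21 (14.174.192.0 - 14.174.199.255) does not contain 14.174.66.205
  14.190.64.0/19 (14.190.64.0 - 14.190.95.255) does not contain 14.174.66.205
  142.174.0.0/16 (142.174.0.0 - 142.174.255.255) does not contain 14.174.66.205
Longest matching prefix is /14 -> next hop R12.

R12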